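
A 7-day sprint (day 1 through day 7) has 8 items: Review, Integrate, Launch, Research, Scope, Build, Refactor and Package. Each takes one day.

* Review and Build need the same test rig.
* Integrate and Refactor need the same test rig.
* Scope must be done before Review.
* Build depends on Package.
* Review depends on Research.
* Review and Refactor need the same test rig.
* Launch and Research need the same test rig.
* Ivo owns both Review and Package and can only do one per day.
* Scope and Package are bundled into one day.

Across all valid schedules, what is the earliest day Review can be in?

Precedence pushes Review to at least day 2.
Review at day 2 is achievable: Build in day 3; Refactor in day 3; Launch in day 2; Integrate in day 1; Package in day 1; Research in day 1; Scope in day 1; Review in day 2.

day 2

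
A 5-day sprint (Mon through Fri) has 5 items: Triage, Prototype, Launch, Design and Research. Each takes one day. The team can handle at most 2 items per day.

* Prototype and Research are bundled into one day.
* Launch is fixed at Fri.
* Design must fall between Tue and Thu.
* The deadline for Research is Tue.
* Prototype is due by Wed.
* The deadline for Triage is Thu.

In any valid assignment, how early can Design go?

Design is available from Tue; Design's own window allows nothing later than Thu.
Design at Tue is achievable: Launch in Fri, Design in Tue, Triage in Tue, Prototype in Mon, Research in Mon.

Tue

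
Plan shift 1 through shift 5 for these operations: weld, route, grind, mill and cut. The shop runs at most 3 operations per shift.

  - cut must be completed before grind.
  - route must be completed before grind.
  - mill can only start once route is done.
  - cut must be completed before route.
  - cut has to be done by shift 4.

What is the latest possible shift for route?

shift 4

Precedence pushes route to at least shift 2; downstream work caps route at shift 4.
route at shift 4 is achievable: mill in shift 5, weld in shift 1, route in shift 4, grind in shift 5, cut in shift 1.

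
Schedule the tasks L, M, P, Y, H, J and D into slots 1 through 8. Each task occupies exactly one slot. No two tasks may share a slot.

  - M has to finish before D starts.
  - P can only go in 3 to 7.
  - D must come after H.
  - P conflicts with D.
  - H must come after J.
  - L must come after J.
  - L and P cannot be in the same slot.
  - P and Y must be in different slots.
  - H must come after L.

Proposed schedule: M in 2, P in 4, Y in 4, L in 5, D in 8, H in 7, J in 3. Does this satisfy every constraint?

No. P and Y must be in different slots is not satisfied.

H must come after J — holds.
M has to finish before D starts — holds.
No two tasks may share a slot — violated.
P and Y must be in different slots — violated.
D must come after H — holds.
P can only go in 3 to 7 — holds.
L and P cannot be in the same slot — holds.
P conflicts with D — holds.
H must come after L — holds.
L must come after J — holds.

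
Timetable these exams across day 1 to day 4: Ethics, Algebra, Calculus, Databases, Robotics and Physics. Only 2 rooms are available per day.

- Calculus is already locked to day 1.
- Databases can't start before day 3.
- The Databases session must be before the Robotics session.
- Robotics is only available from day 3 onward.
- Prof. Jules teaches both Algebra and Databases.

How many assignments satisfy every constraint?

Splitting on Ethics: it can be day 1 (5), day 2 (9), day 3 (7), day 4 (5). Listing each branch's schedules as (Algebra, Calculus, Databases, Robotics, Physics) by day number:
Ethics=day 1: (2,1,3,4,2) (2,1,3,4,3) (2,1,3,4,4) (4,1,3,4,2) (4,1,3,4,3) — 5.
Ethics=day 2: (1,1,3,4,2) (1,1,3,4,3) (1,1,3,4,4) (2,1,3,4,1) (2,1,3,4,3) (2,1,3,4,4) (4,1,3,4,1) (4,1,3,4,2) (4,1,3,4,3) — 9.
Ethics=day 3: (1,1,3,4,2) (1,1,3,4,4) (2,1,3,4,1) (2,1,3,4,2) (2,1,3,4,4) (4,1,3,4,1) (4,1,3,4,2) — 7.
Ethics=day 4: (1,1,3,4,2) (1,1,3,4,3) (2,1,3,4,1) (2,1,3,4,2) (2,1,3,4,3) — 5.
Summing: 5 + 9 + 7 + 5 = 26.

26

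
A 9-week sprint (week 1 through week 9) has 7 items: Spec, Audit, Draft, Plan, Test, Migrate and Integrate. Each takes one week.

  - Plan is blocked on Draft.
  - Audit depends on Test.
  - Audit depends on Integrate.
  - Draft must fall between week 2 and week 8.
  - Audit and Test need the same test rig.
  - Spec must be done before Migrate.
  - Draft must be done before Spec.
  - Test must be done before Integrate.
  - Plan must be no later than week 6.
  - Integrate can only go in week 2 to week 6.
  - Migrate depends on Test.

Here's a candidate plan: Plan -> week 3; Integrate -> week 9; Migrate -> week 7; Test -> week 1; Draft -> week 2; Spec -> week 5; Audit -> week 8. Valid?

No — it violates: Integrate can only go in week 2 to week 6

Integrate can only go in week 2 to week 6 — violated.
Audit and Test need the same test rig — holds.
Audit depends on Integrate — violated.
Plan is blocked on Draft — holds.
Migrate depends on Test — holds.
Plan must be no later than week 6 — holds.
Draft must fall between week 2 and week 8 — holds.
Test must be done before Integrate — holds.
Draft must be done before Spec — holds.
Audit depends on Test — holds.
Spec must be done before Migrate — holds.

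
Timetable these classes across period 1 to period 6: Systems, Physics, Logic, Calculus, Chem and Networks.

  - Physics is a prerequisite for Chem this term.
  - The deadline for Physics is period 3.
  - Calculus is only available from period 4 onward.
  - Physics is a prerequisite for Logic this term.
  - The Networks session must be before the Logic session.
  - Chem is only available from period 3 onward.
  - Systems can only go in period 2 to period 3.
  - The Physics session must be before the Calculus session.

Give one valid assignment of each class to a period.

Systems -> period 2, Calculus -> period 4, Chem -> period 3, Logic -> period 2, Physics -> period 1, Networks -> period 1

Checking: Networks(period 1) before Logic(period 2); Physics(period 1) before Logic(period 2); Physics(period 1) before Calculus(period 4); Physics(period 1) before Chem(period 3); Calculus=period 4 in [period 4,period 6]; Chem=period 3 in [period 3,period 6]; Physics=period 1 in [period 1,period 3]; Systems=period 2 in [period 2,period 3].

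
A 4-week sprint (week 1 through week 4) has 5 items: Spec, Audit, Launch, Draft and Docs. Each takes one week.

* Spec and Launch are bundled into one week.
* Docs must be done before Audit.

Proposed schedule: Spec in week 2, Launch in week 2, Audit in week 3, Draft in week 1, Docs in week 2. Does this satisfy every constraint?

Yes

Docs must be done before Audit — holds.
Spec and Launch are bundled into one week — holds.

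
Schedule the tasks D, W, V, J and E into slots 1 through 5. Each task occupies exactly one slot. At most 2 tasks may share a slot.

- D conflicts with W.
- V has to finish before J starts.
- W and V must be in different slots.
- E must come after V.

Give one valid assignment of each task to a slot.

D in 1; W in 3; J in 2; E in 2; V in 1

Checking: V(1) before J(2); V(1) before E(2); W(3) != V(1); D(1) != W(3); max 2 per slot (cap 2).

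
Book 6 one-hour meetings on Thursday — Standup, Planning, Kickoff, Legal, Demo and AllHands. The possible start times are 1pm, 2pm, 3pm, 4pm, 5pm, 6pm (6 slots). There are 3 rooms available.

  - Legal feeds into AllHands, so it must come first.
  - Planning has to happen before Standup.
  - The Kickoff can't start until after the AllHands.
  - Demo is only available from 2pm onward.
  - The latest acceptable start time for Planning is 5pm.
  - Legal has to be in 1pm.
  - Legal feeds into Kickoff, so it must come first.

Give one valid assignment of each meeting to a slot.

AllHands=2pm; Planning=1pm; Standup=2pm; Legal=1pm; Kickoff=3pm; Demo=2pm

Checking: Planning(1pm) before Standup(2pm); Legal(1pm) before Kickoff(3pm); AllHands(2pm) before Kickoff(3pm); Legal(1pm) before AllHands(2pm); Planning=1pm in [1pm,5pm]; Demo=2pm in [2pm,6pm]; Legal=1pm in [1pm,1pm]; max 3 per slot (cap 3).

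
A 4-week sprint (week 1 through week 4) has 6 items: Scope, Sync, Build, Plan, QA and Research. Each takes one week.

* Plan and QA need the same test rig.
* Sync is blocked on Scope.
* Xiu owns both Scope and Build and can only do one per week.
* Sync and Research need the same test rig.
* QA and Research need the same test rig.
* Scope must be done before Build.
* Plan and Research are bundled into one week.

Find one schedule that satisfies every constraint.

Scope -> week 1, Research -> week 1, Build -> week 2, Plan -> week 1, QA -> week 2, Sync -> week 2

Checking: Scope(week 1) before Build(week 2); Scope(week 1) before Sync(week 2); Sync(week 2) != Research(week 1); Plan(week 1) != QA(week 2); Scope(week 1) != Build(week 2); QA(week 2) != Research(week 1); Plan = Research = week 1.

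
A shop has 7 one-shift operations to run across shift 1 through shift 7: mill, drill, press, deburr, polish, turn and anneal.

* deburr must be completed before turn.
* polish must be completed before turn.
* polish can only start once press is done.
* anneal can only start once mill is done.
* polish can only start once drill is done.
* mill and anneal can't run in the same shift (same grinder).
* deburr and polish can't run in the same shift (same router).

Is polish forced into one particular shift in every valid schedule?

No

polish can be shift 2 (e.g. turn in shift 3; deburr in shift 1; mill in shift 1; press in shift 1; anneal in shift 2; polish in shift 2; drill in shift 1) or shift 3 (e.g. anneal in shift 2; drill in shift 1; deburr in shift 1; polish in shift 3; press in shift 1; turn in shift 4; mill in shift 1).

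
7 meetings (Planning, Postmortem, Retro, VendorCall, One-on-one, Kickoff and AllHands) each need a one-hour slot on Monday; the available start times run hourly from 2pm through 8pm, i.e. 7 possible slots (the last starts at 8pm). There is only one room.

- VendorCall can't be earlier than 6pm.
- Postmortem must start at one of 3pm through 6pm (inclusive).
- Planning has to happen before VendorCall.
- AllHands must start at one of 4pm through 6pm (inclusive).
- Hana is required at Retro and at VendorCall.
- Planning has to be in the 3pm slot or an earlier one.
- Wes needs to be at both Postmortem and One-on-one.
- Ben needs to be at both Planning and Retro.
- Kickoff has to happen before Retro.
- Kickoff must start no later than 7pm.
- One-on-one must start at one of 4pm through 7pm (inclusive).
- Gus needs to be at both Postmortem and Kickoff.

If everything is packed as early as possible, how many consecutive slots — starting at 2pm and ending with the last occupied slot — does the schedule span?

The precedence chain requires at least 2 distinct slots.
With at most 1 per slot and 7 meetings, at least 7 slots are needed.
VendorCall can't be placed before 6pm — that is slot 5 counting from 2pm — so the schedule must run through at least 5 slots.
7 works (last occupied slot: 8pm): for example Kickoff in 7pm; AllHands in 4pm; VendorCall in 6pm; One-on-one in 5pm; Postmortem in 3pm; Planning in 2pm; Retro in 8pm.

7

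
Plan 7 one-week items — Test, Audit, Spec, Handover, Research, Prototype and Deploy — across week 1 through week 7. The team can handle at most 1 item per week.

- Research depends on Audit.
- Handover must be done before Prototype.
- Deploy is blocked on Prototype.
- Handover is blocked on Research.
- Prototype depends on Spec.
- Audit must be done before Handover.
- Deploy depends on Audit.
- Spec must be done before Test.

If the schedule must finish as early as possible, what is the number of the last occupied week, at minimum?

The precedence chain requires at least 5 distinct weeks.
With at most 1 per week and 7 tasks, at least 7 weeks are needed.
7 works (last occupied week: week 7): for example Research -> week 2; Prototype -> week 5; Audit -> week 1; Deploy -> week 6; Handover -> week 3; Test -> week 7; Spec -> week 4.

week 7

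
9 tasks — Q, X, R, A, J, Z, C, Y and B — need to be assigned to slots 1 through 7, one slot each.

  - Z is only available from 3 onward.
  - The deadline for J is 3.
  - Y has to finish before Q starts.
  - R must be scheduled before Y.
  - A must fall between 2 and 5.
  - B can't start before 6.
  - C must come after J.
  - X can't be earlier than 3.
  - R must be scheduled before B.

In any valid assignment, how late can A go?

A is available from 2; A's own window allows nothing later than 5.
A at 5 is achievable: X -> 3; Z -> 3; Y -> 2; C -> 2; A -> 5; R -> 1; J -> 1; Q -> 3; B -> 6.

5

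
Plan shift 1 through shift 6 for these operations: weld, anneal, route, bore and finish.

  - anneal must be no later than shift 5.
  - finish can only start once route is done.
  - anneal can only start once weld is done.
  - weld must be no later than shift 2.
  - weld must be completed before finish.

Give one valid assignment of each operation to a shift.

anneal=shift 2, weld=shift 1, route=shift 1, finish=shift 2, bore=shift 1

Checking: route(shift 1) before finish(shift 2); weld(shift 1) before finish(shift 2); weld(shift 1) before anneal(shift 2); anneal=shift 2 in [shift 1,shift 5]; weld=shift 1 in [shift 1,shift 2].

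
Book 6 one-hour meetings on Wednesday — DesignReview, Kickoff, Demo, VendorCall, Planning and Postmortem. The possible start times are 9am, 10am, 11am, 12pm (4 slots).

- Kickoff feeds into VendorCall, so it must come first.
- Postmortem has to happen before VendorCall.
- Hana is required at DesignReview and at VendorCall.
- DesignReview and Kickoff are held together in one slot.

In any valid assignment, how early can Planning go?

9am

Planning at 9am is achievable: Planning -> 9am; DesignReview -> 9am; VendorCall -> 10am; Demo -> 9am; Kickoff -> 9am; Postmortem -> 9am.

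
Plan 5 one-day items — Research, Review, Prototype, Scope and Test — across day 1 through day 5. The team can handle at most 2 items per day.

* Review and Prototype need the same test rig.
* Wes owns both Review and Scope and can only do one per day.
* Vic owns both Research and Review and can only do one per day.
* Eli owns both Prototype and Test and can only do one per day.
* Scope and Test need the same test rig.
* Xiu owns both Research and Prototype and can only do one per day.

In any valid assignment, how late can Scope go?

day 5

Scope at day 5 is achievable: Prototype=day 3; Scope=day 5; Review=day 2; Test=day 1; Research=day 1.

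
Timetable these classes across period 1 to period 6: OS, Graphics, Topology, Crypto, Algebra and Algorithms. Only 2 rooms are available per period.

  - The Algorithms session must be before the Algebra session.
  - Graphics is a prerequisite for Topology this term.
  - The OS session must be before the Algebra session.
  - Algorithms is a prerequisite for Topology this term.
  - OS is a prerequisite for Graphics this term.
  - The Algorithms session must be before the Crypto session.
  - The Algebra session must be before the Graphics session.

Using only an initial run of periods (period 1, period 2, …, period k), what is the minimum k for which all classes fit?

The precedence chain requires at least 4 distinct periods.
With at most 2 per period and 6 classes, at least 3 periods are needed.
4 works (last occupied period: period 4): for example Topology in period 4; Algorithms in period 1; OS in period 1; Graphics in period 3; Crypto in period 2; Algebra in period 2.

4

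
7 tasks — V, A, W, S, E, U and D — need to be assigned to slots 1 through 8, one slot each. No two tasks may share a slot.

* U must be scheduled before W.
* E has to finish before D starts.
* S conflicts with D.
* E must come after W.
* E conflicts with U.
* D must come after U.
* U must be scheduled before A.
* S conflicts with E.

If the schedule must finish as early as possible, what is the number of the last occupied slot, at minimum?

slot 7

The precedence chain requires at least 4 distinct slots.
With at most 1 per slot and 7 tasks, at least 7 slots are needed.
7 works (last occupied slot: 7): for example E in 3; A in 5; V in 6; U in 1; S in 7; W in 2; D in 4.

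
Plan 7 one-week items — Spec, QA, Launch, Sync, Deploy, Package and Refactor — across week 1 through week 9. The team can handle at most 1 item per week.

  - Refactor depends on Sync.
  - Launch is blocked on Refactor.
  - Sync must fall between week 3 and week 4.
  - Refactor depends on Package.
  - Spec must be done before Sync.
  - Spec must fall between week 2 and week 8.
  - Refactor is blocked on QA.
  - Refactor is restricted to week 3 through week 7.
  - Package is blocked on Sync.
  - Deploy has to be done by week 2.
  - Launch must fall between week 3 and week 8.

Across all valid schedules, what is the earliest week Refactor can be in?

Refactor is available from week 3; precedence pushes Refactor to at least week 5; Refactor's own window allows nothing later than week 7.
Refactor at week 6 is achievable: Launch in week 7, Refactor in week 6, Deploy in week 1, Spec in week 2, QA in week 5, Package in week 4, Sync in week 3.
Nothing earlier works — the capacity limit rule out every week before week 6.

week 6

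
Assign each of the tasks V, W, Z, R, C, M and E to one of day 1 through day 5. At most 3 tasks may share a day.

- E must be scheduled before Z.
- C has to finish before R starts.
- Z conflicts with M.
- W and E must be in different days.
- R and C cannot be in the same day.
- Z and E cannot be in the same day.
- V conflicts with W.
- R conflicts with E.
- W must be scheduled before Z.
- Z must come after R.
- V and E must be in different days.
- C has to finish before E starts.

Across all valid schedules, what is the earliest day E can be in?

day 2

Precedence pushes E to at least day 2; downstream work caps E at day 4.
E at day 2 is achievable: E in day 2; W in day 1; V in day 3; R in day 3; C in day 1; M in day 1; Z in day 4.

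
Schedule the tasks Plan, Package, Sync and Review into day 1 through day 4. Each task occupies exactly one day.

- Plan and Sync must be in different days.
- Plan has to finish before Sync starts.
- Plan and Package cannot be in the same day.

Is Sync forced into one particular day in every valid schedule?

Sync can be day 2 (e.g. Plan=day 1; Package=day 2; Review=day 1; Sync=day 2) or day 3 (e.g. Plan=day 1, Sync=day 3, Review=day 1, Package=day 2).

No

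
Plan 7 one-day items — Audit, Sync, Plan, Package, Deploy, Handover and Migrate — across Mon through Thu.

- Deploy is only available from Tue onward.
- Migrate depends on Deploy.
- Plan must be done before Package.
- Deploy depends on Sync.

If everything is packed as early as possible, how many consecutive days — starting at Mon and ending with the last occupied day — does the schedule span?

The precedence chain requires at least 3 distinct days.
3 works (last occupied day: Wed): for example Sync -> Mon, Plan -> Mon, Audit -> Mon, Deploy -> Tue, Migrate -> Wed, Package -> Tue, Handover -> Mon.

3 days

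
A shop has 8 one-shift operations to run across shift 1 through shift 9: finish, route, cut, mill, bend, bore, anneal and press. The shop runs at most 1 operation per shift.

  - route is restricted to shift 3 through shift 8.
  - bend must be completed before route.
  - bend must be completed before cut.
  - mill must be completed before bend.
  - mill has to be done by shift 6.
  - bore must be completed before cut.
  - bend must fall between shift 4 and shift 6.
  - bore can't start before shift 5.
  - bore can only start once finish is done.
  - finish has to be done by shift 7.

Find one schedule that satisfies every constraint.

press in shift 8; anneal in shift 3; mill in shift 1; bend in shift 4; finish in shift 2; route in shift 6; cut in shift 7; bore in shift 5

Checking: bore(shift 5) before cut(shift 7); bend(shift 4) before route(shift 6); mill(shift 1) before bend(shift 4); finish(shift 2) before bore(shift 5); bend(shift 4) before cut(shift 7); bore=shift 5 in [shift 5,shift 9]; bend=shift 4 in [shift 4,shift 6]; finish=shift 2 in [shift 1,shift 7]; mill=shift 1 in [shift 1,shift 6]; route=shift 6 in [shift 3,shift 8]; max 1 per shift (cap 1).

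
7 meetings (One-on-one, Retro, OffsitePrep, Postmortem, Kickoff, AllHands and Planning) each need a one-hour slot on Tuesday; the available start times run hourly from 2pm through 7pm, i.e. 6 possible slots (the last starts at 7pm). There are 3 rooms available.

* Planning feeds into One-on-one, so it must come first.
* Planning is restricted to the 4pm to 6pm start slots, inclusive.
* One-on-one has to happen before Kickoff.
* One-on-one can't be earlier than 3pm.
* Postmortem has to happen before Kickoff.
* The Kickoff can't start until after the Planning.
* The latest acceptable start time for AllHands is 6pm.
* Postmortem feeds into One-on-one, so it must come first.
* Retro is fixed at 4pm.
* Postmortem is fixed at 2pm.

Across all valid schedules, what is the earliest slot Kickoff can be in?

Precedence pushes Kickoff to at least 6pm.
Kickoff at 6pm is achievable: OffsitePrep=2pm, Planning=4pm, AllHands=2pm, One-on-one=5pm, Postmortem=2pm, Kickoff=6pm, Retro=4pm.

6pm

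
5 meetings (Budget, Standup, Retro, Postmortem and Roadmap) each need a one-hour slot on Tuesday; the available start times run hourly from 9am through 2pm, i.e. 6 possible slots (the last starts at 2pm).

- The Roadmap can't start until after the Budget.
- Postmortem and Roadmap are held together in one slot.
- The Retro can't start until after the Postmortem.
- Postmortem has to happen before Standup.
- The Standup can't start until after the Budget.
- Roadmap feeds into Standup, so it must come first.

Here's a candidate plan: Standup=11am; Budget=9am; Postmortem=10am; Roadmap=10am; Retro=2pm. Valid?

Valid

Roadmap feeds into Standup, so it must come first — holds.
The Retro can't start until after the Postmortem — holds.
Postmortem has to happen before Standup — holds.
The Roadmap can't start until after the Budget — holds.
The Standup can't start until after the Budget — holds.
Postmortem and Roadmap are held together in one slot — holds.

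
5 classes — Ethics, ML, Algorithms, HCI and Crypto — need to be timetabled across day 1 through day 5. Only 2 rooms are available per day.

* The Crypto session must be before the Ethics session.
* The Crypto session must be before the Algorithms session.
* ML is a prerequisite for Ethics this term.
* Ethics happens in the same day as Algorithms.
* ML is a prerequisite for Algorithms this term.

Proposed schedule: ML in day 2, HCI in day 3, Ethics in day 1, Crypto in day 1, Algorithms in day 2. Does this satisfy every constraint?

The Crypto session must be before the Algorithms session — holds.
Ethics happens in the same day as Algorithms — violated.
The Crypto session must be before the Ethics session — violated.
ML is a prerequisite for Algorithms this term — violated.
ML is a prerequisite for Ethics this term — violated.
Only 2 rooms are available per day — holds.

No — it violates: ML is a prerequisite for Ethics this term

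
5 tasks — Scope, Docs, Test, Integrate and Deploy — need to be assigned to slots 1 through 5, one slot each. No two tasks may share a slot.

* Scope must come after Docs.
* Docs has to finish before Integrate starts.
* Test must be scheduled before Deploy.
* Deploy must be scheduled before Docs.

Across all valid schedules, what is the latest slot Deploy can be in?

Precedence pushes Deploy to at least 2; downstream work caps Deploy at 3.
Deploy at 2 is achievable: Docs in 3, Test in 1, Deploy in 2, Scope in 4, Integrate in 5.
Nothing later works — the capacity limit rule out every slot after 2.

2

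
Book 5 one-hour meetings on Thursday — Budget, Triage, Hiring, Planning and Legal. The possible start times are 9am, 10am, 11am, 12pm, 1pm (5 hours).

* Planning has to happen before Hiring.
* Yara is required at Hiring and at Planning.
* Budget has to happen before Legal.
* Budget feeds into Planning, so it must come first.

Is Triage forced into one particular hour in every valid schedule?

No

Triage can be 9am (e.g. Planning -> 10am, Legal -> 10am, Hiring -> 11am, Triage -> 9am, Budget -> 9am) or 10am (e.g. Budget=9am; Triage=10am; Planning=10am; Legal=10am; Hiring=11am).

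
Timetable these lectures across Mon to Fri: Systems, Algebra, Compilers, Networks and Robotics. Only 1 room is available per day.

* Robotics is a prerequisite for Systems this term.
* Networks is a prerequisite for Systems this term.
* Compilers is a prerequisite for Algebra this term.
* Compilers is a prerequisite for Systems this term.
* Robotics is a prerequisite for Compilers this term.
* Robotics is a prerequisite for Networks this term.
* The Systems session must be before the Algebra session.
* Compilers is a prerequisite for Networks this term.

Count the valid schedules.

1

Enumerating: Algebra=Fri; Robotics=Mon; Systems=Thu; Networks=Wed; Compilers=Tue.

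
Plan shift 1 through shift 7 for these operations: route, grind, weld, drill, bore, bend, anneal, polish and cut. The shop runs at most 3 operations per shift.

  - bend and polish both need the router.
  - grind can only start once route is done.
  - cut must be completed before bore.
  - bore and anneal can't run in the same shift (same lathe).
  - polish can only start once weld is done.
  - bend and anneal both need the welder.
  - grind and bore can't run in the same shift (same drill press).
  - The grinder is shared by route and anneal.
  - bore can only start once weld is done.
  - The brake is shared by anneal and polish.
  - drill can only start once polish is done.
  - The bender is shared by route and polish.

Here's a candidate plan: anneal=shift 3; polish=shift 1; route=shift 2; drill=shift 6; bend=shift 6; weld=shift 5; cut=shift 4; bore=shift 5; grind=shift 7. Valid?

polish can only start once weld is done — violated.
The shop runs at most 3 operations per shift — holds.
The brake is shared by anneal and polish — holds.
bend and anneal both need the welder — holds.
cut must be completed before bore — holds.
bend and polish both need the router — holds.
grind and bore can't run in the same shift (same drill press) — holds.
bore and anneal can't run in the same shift (same lathe) — holds.
grind can only start once route is done — holds.
bore can only start once weld is done — violated.
The bender is shared by route and polish — holds.
drill can only start once polish is done — holds.
The grinder is shared by route and anneal — holds.

No — it violates: polish can only start once weld is done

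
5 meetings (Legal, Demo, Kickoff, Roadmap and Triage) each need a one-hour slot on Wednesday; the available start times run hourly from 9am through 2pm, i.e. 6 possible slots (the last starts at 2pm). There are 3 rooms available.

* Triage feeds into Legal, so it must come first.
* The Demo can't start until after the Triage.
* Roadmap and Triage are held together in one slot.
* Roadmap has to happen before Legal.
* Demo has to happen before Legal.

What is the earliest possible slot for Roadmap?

9am

Roadmap must be in the same slot as Triage, which can't be after 12pm, so Roadmap is at most 12pm.
Roadmap at 9am is achievable: Roadmap -> 9am; Triage -> 9am; Kickoff -> 9am; Legal -> 11am; Demo -> 10am.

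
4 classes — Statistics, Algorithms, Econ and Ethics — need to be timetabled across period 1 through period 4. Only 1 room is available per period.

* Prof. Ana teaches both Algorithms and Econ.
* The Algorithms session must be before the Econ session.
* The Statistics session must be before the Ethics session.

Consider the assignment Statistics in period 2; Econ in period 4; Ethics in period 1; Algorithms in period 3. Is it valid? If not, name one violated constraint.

The Algorithms session must be before the Econ session — holds.
The Statistics session must be before the Ethics session — violated.
Prof. Ana teaches both Algorithms and Econ — holds.
Only 1 room is available per period — holds.

No — it violates: The Statistics session must be before the Ethics session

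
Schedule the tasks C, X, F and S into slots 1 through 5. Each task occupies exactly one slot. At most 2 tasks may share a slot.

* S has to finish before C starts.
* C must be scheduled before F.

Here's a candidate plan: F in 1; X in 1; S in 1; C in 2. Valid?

Invalid. At most 2 tasks may share a slot.

C must be scheduled before F — violated.
At most 2 tasks may share a slot — violated.
S has to finish before C starts — holds.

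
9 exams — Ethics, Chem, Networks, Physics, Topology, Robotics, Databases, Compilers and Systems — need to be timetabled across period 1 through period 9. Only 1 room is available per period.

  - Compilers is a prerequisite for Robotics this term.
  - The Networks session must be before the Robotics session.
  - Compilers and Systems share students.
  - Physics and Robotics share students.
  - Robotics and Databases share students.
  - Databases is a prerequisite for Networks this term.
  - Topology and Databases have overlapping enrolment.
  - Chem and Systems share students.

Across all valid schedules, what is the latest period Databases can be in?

period 7

Downstream work caps Databases at period 7.
Databases at period 7 is achievable: Physics -> period 4; Compilers -> period 1; Robotics -> period 9; Topology -> period 5; Ethics -> period 2; Systems -> period 6; Networks -> period 8; Chem -> period 3; Databases -> period 7.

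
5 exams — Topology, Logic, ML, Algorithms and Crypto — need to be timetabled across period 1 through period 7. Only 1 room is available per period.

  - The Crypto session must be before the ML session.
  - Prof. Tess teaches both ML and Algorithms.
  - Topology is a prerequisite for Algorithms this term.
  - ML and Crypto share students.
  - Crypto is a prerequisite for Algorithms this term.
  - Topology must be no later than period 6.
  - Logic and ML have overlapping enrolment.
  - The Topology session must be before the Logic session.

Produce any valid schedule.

Topology in period 1, Algorithms in period 3, ML in period 5, Crypto in period 2, Logic in period 4

Checking: Topology(period 1) before Algorithms(period 3); Crypto(period 2) before Algorithms(period 3); Crypto(period 2) before ML(period 5); Topology(period 1) before Logic(period 4); ML(period 5) != Algorithms(period 3); ML(period 5) != Crypto(period 2); Logic(period 4) != ML(period 5); Topology=period 1 in [period 1,period 6]; max 1 per period (cap 1).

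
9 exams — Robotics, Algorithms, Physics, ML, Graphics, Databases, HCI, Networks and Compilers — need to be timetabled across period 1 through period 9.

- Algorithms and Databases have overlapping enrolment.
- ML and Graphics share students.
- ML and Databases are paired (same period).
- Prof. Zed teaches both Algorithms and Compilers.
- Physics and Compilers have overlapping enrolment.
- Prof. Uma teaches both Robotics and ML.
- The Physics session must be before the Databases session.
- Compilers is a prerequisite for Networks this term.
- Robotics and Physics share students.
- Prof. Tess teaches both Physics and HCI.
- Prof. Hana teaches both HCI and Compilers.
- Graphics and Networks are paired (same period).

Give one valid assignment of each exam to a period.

Physics -> period 1; ML -> period 2; Graphics -> period 3; Networks -> period 3; Databases -> period 2; Robotics -> period 3; HCI -> period 3; Algorithms -> period 1; Compilers -> period 2

Checking: Compilers(period 2) before Networks(period 3); Physics(period 1) before Databases(period 2); Physics(period 1) != Compilers(period 2); ML(period 2) != Graphics(period 3); Physics(period 1) != HCI(period 3); Algorithms(period 1) != Compilers(period 2); Algorithms(period 1) != Databases(period 2); HCI(period 3) != Compilers(period 2); Robotics(period 3) != Physics(period 1); Robotics(period 3) != ML(period 2); Graphics = Networks = period 3; ML = Databases = period 2.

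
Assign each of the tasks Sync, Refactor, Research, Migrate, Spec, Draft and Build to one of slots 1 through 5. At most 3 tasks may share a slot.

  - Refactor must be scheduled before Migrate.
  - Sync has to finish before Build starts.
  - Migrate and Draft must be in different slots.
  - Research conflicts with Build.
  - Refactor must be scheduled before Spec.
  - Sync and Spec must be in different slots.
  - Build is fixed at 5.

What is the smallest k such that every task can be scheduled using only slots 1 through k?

The precedence chain requires at least 2 distinct slots.
With at most 3 per slot and 7 tasks, at least 3 slots are needed.
Build can't be placed before 5, so the schedule must run through at least slot 5.
5 works (last occupied slot: 5): for example Research=1; Build=5; Spec=2; Refactor=1; Migrate=2; Draft=3; Sync=1.

5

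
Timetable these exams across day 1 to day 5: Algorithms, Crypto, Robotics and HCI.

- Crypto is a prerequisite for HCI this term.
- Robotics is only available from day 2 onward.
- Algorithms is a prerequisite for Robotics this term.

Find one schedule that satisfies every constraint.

Algorithms in day 1, HCI in day 2, Robotics in day 2, Crypto in day 1

Checking: Crypto(day 1) before HCI(day 2); Algorithms(day 1) before Robotics(day 2); Robotics=day 2 in [day 2,day 5].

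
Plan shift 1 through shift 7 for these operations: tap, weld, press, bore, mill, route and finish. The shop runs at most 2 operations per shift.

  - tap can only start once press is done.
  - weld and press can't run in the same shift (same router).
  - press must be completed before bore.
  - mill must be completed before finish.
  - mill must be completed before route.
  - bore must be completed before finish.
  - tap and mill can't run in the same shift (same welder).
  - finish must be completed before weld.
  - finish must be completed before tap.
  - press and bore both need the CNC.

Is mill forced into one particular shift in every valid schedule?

No

mill can be shift 1 (e.g. weld in shift 4; finish in shift 3; mill in shift 1; bore in shift 2; press in shift 1; route in shift 2; tap in shift 4) or shift 2 (e.g. bore -> shift 2; weld -> shift 4; press -> shift 1; tap -> shift 4; route -> shift 3; finish -> shift 3; mill -> shift 2).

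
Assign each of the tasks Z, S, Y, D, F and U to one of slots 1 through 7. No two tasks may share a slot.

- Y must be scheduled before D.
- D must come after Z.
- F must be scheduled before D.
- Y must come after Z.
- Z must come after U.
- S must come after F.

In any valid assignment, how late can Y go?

Precedence pushes Y to at least 3; downstream work caps Y at 6.
Y at 6 is achievable: F -> 3, Y -> 6, S -> 4, U -> 1, D -> 7, Z -> 2.

6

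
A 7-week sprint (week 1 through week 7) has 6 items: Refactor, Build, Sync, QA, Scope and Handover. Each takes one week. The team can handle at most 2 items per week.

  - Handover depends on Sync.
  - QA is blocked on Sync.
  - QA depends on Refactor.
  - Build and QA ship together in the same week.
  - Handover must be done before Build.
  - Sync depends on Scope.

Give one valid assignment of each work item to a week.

Sync in week 2, Scope in week 1, Build in week 4, QA in week 4, Refactor in week 1, Handover in week 3

Checking: Sync(week 2) before QA(week 4); Sync(week 2) before Handover(week 3); Refactor(week 1) before QA(week 4); Scope(week 1) before Sync(week 2); Handover(week 3) before Build(week 4); Build = QA = week 4; max 2 per week (cap 2).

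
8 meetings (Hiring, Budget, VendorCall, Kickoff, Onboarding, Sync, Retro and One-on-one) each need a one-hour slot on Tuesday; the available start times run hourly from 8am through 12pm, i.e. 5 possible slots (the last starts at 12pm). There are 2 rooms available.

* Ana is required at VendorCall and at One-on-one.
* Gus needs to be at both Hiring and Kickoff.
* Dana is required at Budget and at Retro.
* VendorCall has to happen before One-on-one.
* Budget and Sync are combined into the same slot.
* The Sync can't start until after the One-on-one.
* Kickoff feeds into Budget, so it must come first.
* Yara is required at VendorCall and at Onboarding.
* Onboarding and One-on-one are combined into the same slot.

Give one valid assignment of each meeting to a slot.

VendorCall -> 8am, Retro -> 11am, Onboarding -> 9am, Budget -> 10am, Sync -> 10am, Hiring -> 11am, Kickoff -> 8am, One-on-one -> 9am

Checking: One-on-one(9am) before Sync(10am); Kickoff(8am) before Budget(10am); VendorCall(8am) before One-on-one(9am); VendorCall(8am) != Onboarding(9am); Budget(10am) != Retro(11am); VendorCall(8am) != One-on-one(9am); Hiring(11am) != Kickoff(8am); Onboarding = One-on-one = 9am; Budget = Sync = 10am; max 2 per slot (cap 2).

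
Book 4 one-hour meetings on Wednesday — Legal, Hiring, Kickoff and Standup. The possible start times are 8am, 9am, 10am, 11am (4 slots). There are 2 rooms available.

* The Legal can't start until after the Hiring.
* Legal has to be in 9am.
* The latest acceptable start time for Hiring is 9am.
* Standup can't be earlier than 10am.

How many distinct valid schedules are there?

Splitting on Kickoff: it can be 8am (2), 9am (2), 10am (2), 11am (2). Listing each branch's schedules as (Legal, Hiring, Standup):
Kickoff=8am: (9am,8am,10am) (9am,8am,11am) — 2.
Kickoff=9am: (9am,8am,10am) (9am,8am,11am) — 2.
Kickoff=10am: (9am,8am,10am) (9am,8am,11am) — 2.
Kickoff=11am: (9am,8am,10am) (9am,8am,11am) — 2.
Summing: 2 + 2 + 2 + 2 = 8.

8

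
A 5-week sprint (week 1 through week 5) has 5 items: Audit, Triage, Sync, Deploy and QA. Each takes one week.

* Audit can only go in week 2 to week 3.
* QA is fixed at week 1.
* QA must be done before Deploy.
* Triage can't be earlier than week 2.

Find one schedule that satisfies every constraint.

Audit in week 2, Sync in week 1, Deploy in week 2, Triage in week 2, QA in week 1

Checking: QA(week 1) before Deploy(week 2); Triage=week 2 in [week 2,week 5]; QA=week 1 in [week 1,week 1]; Audit=week 2 in [week 2,week 3].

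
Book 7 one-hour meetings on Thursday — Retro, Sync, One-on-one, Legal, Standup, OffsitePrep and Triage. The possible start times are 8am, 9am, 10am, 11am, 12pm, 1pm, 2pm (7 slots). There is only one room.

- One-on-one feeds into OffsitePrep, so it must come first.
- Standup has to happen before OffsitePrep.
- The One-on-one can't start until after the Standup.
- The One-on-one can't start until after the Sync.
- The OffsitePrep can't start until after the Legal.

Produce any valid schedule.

Retro -> 1pm; Triage -> 2pm; OffsitePrep -> 12pm; One-on-one -> 10am; Legal -> 11am; Sync -> 9am; Standup -> 8am

Checking: Standup(8am) before One-on-one(10am); Sync(9am) before One-on-one(10am); Standup(8am) before OffsitePrep(12pm); One-on-one(10am) before OffsitePrep(12pm); Legal(11am) before OffsitePrep(12pm); max 1 per slot (cap 1).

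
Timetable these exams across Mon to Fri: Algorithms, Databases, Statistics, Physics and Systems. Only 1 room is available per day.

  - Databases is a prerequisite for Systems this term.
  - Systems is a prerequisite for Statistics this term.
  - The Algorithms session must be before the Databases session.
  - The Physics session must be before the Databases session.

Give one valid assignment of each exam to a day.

Algorithms -> Mon, Physics -> Tue, Databases -> Wed, Systems -> Thu, Statistics -> Fri

Checking: Systems(Thu) before Statistics(Fri); Algorithms(Mon) before Databases(Wed); Databases(Wed) before Systems(Thu); Physics(Tue) before Databases(Wed); max 1 per day (cap 1).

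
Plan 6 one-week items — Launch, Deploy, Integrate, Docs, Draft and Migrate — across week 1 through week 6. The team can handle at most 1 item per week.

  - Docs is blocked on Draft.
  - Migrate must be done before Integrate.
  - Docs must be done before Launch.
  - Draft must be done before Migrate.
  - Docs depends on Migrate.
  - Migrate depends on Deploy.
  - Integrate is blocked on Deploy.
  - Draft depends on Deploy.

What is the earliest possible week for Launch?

Precedence pushes Launch to at least week 5.
Launch at week 5 is achievable: Deploy=week 1, Integrate=week 6, Migrate=week 3, Draft=week 2, Docs=week 4, Launch=week 5.

week 5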